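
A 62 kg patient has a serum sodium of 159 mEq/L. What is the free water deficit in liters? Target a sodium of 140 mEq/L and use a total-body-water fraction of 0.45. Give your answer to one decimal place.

3.8 L

TBW = 0.45 · 62 = 27.9 L
Free water deficit = TBW · (Na/140 − 1)
= 27.9 · (159/140 − 1)
= 27.9 · 0.1357
= 3.79 L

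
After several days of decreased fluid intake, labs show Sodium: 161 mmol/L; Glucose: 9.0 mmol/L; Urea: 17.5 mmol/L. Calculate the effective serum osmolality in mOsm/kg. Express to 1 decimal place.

Effective osmolality excludes urea (freely permeant across cell membranes):
2·Na + glucose
= 2·161 + 9
= 322 + 9
= 331 mOsm/kg

331.0 mOsm/kg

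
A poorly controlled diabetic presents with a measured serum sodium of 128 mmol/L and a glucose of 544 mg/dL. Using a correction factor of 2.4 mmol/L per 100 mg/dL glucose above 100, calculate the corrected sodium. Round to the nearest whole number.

Corrected Na = measured Na + 2.4 · (glucose − 100)/100
= 128 + 2.4 · (544 − 100)/100
= 128 + 10.7
= 138.7 mmol/L

139 mmol/L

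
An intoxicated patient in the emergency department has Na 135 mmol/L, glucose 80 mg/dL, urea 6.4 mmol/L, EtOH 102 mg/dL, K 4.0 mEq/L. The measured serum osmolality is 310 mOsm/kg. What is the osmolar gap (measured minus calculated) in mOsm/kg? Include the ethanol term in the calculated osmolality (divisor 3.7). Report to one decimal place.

1.6 mOsm/kg

Calculated osmolality = 2·Na + glucose/18 + urea + ethanol/3.7
= 2·135 + 80/18 + 6.4 + 102/3.7
= 270 + 4.44 + 6.40 + 27.57
= 308.41 mOsm/kg ≈ 308.4 mOsm/kg
Osmolar gap = measured − calculated = 310 − 308.4 = 1.6 mOsm/kg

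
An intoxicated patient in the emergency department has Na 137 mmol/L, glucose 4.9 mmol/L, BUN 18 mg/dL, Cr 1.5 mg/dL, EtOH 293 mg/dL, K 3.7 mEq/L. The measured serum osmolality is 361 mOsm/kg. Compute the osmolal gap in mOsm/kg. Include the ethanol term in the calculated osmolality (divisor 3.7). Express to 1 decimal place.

Calculated osmolality = 2·Na + glucose + BUN/2.8 + ethanol/3.7
= 2·137 + 4.9 + 18/2.8 + 293/3.7
= 274 + 4.90 + 6.43 + 79.19
= 364.52 mOsm/kg ≈ 364.5 mOsm/kg
Osmolar gap = measured − calculated = 361 − 364.5 = -3.5 mOsm/kg

-3.5 mOsm/kg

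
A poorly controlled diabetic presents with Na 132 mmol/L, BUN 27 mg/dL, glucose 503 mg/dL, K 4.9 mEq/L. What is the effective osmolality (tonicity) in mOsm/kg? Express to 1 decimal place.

Effective osmolality excludes urea (freely permeant across cell membranes):
2·Na + glucose/18
= 2·132 + 503/18
= 264 + 27.94
= 291.94 mOsm/kg

291.9 mOsm/kg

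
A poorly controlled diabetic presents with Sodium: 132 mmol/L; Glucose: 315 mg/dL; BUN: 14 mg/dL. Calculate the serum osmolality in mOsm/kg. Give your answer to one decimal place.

286.5 mOsm/kg

Calculated osmolality = 2·Na + glucose/18 + BUN/2.8
= 2·132 + 315/18 + 14/2.8
= 264 + 17.50 + 5
= 286.5 mOsm/kg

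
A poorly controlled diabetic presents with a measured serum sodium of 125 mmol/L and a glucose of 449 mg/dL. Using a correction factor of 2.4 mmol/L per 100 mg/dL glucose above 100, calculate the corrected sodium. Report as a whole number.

Corrected Na = measured Na + 2.4 · (glucose − 100)/100
= 125 + 2.4 · (449 − 100)/100
= 125 + 8.4
= 133.4 mmol/L

133 mmol/L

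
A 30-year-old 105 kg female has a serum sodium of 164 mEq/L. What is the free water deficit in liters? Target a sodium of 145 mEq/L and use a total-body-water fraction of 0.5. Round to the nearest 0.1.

TBW = 0.5 · 105 = 52.5 L
Free water deficit = TBW · (Na/145 − 1)
= 52.5 · (164/145 − 1)
= 52.5 · 0.131
= 6.88 L

6.9 L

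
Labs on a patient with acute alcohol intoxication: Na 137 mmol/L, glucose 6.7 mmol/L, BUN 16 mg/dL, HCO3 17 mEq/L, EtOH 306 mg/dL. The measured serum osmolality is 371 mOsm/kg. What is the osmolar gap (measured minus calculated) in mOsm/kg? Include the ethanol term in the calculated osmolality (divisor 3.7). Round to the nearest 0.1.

Calculated osmolality = 2·Na + glucose + BUN/2.8 + ethanol/3.7
= 2·137 + 6.7 + 16/2.8 + 306/3.7
= 274 + 6.70 + 5.71 + 82.70
= 369.11 mOsm/kg ≈ 369.1 mOsm/kg
Osmolar gap = measured − calculated = 371 − 369.1 = 1.9 mOsm/kg

1.9 mOsm/kg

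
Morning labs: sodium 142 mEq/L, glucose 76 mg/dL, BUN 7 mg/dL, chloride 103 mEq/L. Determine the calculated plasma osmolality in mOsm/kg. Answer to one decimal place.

290.7 mOsm/kg

Calculated osmolality = 2·Na + glucose/18 + BUN/2.8
= 2·142 + 76/18 + 7/2.8
= 284 + 4.22 + 2.50
= 290.72 mOsm/kg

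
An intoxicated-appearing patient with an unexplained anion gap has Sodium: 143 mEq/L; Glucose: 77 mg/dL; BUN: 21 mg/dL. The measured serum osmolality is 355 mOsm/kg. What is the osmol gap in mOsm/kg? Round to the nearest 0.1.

57.2 mOsm/kg

Calculated osmolality = 2·Na + glucose/18 + BUN/2.8
= 2·143 + 77/18 + 21/2.8
= 286 + 4.28 + 7.50
= 297.78 mOsm/kg ≈ 297.8 mOsm/kg
Osmolar gap = measured − calculated = 355 − 297.8 = 57.2 mOsm/kg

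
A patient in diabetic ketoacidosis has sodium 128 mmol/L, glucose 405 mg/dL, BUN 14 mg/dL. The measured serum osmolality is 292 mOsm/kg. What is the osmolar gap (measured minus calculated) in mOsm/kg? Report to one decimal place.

8.5 mOsm/kg

Calculated osmolality = 2·Na + glucose/18 + BUN/2.8
= 2·128 + 405/18 + 14/2.8
= 256 + 22.50 + 5
= 283.5 mOsm/kg ≈ 283.5 mOsm/kg
Osmolar gap = measured − calculated = 292 − 283.5 = 8.5 mOsm/kg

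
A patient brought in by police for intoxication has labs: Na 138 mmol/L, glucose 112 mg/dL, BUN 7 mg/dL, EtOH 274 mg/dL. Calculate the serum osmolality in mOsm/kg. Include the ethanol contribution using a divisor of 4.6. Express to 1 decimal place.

344.3 mOsm/kg

Calculated osmolality = 2·Na + glucose/18 + BUN/2.8 + ethanol/4.6
= 2·138 + 112/18 + 7/2.8 + 274/4.6
= 276 + 6.22 + 2.50 + 59.57
= 344.29 mOsm/kg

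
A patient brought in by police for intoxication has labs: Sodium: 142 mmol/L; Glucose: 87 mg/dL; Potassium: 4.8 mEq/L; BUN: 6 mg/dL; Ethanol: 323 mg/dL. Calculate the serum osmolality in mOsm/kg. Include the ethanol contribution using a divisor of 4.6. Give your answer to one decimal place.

Calculated osmolality = 2·Na + glucose/18 + BUN/2.8 + ethanol/4.6
= 2·142 + 87/18 + 6/2.8 + 323/4.6
= 284 + 4.83 + 2.14 + 70.22
= 361.19 mOsm/kg

361.2 mOsm/kg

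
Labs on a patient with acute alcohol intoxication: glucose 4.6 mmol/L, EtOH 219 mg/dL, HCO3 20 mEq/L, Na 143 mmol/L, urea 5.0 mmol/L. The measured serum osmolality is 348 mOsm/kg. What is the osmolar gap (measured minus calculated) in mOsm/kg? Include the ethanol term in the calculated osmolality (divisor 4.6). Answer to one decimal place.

Calculated osmolality = 2·Na + glucose + urea + ethanol/4.6
= 2·143 + 4.6 + 5 + 219/4.6
= 286 + 4.60 + 5 + 47.61
= 343.21 mOsm/kg ≈ 343.2 mOsm/kg
Osmolar gap = measured − calculated = 348 − 343.2 = 4.8 mOsm/kg

4.8 mOsm/kg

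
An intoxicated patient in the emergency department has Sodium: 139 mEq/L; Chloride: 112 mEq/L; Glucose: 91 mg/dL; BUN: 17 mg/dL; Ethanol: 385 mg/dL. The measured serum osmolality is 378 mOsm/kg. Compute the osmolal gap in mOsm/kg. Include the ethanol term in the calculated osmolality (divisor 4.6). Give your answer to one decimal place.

Calculated osmolality = 2·Na + glucose/18 + BUN/2.8 + ethanol/4.6
= 2·139 + 91/18 + 17/2.8 + 385/4.6
= 278 + 5.06 + 6.07 + 83.70
= 372.83 mOsm/kg ≈ 372.8 mOsm/kg
Osmolar gap = measured − calculated = 378 − 372.8 = 5.2 mOsm/kg

5.2 mOsm/kg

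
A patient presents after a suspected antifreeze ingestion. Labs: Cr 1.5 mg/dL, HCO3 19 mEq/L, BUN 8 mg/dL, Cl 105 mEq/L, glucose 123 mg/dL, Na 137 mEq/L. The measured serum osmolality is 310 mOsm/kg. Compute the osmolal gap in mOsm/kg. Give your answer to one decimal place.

26.3 mOsm/kg

Calculated osmolality = 2·Na + glucose/18 + BUN/2.8
= 2·137 + 123/18 + 8/2.8
= 274 + 6.83 + 2.86
= 283.69 mOsm/kg ≈ 283.7 mOsm/kg
Osmolar gap = measured − calculated = 310 − 283.7 = 26.3 mOsm/kg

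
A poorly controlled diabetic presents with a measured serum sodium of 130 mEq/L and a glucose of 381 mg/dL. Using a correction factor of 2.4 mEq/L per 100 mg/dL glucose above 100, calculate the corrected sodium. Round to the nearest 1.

137 mEq/L

Corrected Na = measured Na + 2.4 · (glucose − 100)/100
= 130 + 2.4 · (381 − 100)/100
= 130 + 6.7
= 136.7 mEq/L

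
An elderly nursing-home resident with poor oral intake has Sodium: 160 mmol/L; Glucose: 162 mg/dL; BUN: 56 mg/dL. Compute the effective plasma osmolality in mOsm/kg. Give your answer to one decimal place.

Effective osmolality excludes urea (freely permeant across cell membranes):
2·Na + glucose/18
= 2·160 + 162/18
= 320 + 9
= 329 mOsm/kg

329.0 mOsm/kg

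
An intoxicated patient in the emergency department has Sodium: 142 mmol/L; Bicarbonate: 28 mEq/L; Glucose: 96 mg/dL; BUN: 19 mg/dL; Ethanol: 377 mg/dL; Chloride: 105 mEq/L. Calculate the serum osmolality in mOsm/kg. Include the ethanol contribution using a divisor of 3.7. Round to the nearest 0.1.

Calculated osmolality = 2·Na + glucose/18 + BUN/2.8 + ethanol/3.7
= 2·142 + 96/18 + 19/2.8 + 377/3.7
= 284 + 5.33 + 6.79 + 101.89
= 398.01 mOsm/kg

398.0 mOsm/kg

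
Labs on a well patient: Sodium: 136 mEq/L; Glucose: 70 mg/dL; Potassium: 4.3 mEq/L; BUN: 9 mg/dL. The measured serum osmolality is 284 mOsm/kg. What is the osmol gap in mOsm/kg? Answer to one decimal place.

4.9 mOsm/kg

Calculated osmolality = 2·Na + glucose/18 + BUN/2.8
= 2·136 + 70/18 + 9/2.8
= 272 + 3.89 + 3.21
= 279.1 mOsm/kg ≈ 279.1 mOsm/kg
Osmolar gap = measured − calculated = 284 − 279.1 = 4.9 mOsm/kg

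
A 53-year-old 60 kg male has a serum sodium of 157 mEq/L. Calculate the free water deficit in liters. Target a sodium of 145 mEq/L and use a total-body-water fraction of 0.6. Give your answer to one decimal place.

TBW = 0.6 · 60 = 36 L
Free water deficit = TBW · (Na/145 − 1)
= 36 · (157/145 − 1)
= 36 · 0.0828
= 2.98 L

3.0 L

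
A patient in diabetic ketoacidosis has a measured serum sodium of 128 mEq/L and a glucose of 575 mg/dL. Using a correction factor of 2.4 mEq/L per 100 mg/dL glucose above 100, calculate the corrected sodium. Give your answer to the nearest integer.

Corrected Na = measured Na + 2.4 · (glucose − 100)/100
= 128 + 2.4 · (575 − 100)/100
= 128 + 11.4
= 139.4 mEq/L

139 mEq/L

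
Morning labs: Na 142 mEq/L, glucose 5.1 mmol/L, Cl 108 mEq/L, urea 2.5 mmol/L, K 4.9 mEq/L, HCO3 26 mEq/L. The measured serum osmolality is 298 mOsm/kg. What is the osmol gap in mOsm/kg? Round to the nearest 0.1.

Calculated osmolality = 2·Na + glucose + urea
= 2·142 + 5.1 + 2.5
= 284 + 5.10 + 2.50
= 291.6 mOsm/kg ≈ 291.6 mOsm/kg
Osmolar gap = measured − calculated = 298 − 291.6 = 6.4 mOsm/kg

6.4 mOsm/kg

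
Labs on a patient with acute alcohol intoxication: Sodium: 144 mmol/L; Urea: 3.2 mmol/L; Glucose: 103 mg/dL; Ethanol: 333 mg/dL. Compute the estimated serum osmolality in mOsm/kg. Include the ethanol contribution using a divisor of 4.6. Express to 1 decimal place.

Calculated osmolality = 2·Na + glucose/18 + urea + ethanol/4.6
= 2·144 + 103/18 + 3.2 + 333/4.6
= 288 + 5.72 + 3.20 + 72.39
= 369.31 mOsm/kg

369.3 mOsm/kg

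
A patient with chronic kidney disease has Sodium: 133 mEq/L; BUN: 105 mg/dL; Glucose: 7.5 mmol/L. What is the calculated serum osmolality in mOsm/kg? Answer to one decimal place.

311.0 mOsm/kg

Calculated osmolality = 2·Na + glucose + BUN/2.8
= 2·133 + 7.5 + 105/2.8
= 266 + 7.50 + 37.50
= 311 mOsm/kg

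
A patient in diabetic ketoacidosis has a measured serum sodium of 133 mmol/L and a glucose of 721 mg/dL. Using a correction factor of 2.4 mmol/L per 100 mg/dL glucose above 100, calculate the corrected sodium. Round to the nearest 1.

148 mmol/L

Corrected Na = measured Na + 2.4 · (glucose − 100)/100
= 133 + 2.4 · (721 − 100)/100
= 133 + 14.9
= 147.9 mmol/L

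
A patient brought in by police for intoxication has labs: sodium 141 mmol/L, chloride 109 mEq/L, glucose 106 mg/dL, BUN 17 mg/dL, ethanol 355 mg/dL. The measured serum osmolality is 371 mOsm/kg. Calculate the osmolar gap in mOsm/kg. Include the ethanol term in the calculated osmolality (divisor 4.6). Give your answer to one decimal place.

Calculated osmolality = 2·Na + glucose/18 + BUN/2.8 + ethanol/4.6
= 2·141 + 106/18 + 17/2.8 + 355/4.6
= 282 + 5.89 + 6.07 + 77.17
= 371.13 mOsm/kg ≈ 371.1 mOsm/kg
Osmolar gap = measured − calculated = 371 − 371.1 = -0.1 mOsm/kg

-0.1 mOsm/kg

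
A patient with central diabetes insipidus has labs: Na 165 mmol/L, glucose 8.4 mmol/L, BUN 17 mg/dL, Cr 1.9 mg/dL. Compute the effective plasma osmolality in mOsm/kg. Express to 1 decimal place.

Effective osmolality excludes urea (freely permeant across cell membranes):
2·Na + glucose
= 2·165 + 8.4
= 330 + 8.4
= 338.4 mOsm/kg

338.4 mOsm/kg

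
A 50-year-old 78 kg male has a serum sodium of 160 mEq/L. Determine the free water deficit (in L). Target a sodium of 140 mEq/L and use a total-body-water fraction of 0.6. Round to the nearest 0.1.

6.7 L

TBW = 0.6 · 78 = 46.8 L
Free water deficit = TBW · (Na/140 − 1)
= 46.8 · (160/140 − 1)
= 46.8 · 0.1429
= 6.69 L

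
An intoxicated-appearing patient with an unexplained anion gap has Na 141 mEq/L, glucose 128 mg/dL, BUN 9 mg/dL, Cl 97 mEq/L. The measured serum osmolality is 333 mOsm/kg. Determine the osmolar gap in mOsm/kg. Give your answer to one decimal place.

40.7 mOsm/kg

Calculated osmolality = 2·Na + glucose/18 + BUN/2.8
= 2·141 + 128/18 + 9/2.8
= 282 + 7.11 + 3.21
= 292.32 mOsm/kg ≈ 292.3 mOsm/kg
Osmolar gap = measured − calculated = 333 − 292.3 = 40.7 mOsm/kg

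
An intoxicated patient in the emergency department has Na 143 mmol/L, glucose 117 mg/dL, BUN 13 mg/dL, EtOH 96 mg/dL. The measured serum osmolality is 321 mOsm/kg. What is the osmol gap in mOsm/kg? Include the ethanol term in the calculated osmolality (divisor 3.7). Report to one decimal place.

Calculated osmolality = 2·Na + glucose/18 + BUN/2.8 + ethanol/3.7
= 2·143 + 117/18 + 13/2.8 + 96/3.7
= 286 + 6.50 + 4.64 + 25.95
= 323.09 mOsm/kg ≈ 323.1 mOsm/kg
Osmolar gap = measured − calculated = 321 − 323.1 = -2.1 mOsm/kg

-2.1 mOsm/kg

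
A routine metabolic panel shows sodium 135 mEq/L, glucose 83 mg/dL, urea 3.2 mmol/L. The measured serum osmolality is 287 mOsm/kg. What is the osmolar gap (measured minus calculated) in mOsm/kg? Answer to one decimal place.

9.2 mOsm/kg

Calculated osmolality = 2·Na + glucose/18 + urea
= 2·135 + 83/18 + 3.2
= 270 + 4.61 + 3.20
= 277.81 mOsm/kg ≈ 277.8 mOsm/kg
Osmolar gap = measured − calculated = 287 − 277.8 = 9.2 mOsm/kg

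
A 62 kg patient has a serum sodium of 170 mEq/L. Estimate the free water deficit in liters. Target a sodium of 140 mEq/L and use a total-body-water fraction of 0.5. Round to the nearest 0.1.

TBW = 0.5 · 62 = 31 L
Free water deficit = TBW · (Na/140 − 1)
= 31 · (170/140 − 1)
= 31 · 0.2143
= 6.64 L

6.6 L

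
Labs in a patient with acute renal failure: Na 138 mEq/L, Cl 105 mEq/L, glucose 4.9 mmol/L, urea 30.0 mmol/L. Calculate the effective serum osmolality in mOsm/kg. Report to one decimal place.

280.9 mOsm/kg

Effective osmolality excludes urea (freely permeant across cell membranes):
2·Na + glucose
= 2·138 + 4.9
= 276 + 4.9
= 280.9 mOsm/kg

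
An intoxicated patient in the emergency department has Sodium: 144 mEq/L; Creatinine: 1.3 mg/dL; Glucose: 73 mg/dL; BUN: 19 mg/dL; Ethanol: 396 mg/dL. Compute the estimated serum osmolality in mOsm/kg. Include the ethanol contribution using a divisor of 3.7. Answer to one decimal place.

405.9 mOsm/kg

Calculated osmolality = 2·Na + glucose/18 + BUN/2.8 + ethanol/3.7
= 2·144 + 73/18 + 19/2.8 + 396/3.7
= 288 + 4.06 + 6.79 + 107.03
= 405.88 mOsm/kg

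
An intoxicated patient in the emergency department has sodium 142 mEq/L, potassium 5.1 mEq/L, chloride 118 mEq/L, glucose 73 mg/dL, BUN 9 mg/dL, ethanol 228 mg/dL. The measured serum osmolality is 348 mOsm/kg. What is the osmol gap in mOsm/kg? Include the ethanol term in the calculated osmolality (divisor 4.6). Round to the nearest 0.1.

Calculated osmolality = 2·Na + glucose/18 + BUN/2.8 + ethanol/4.6
= 2·142 + 73/18 + 9/2.8 + 228/4.6
= 284 + 4.06 + 3.21 + 49.57
= 340.84 mOsm/kg ≈ 340.8 mOsm/kg
Osmolar gap = measured − calculated = 348 − 340.8 = 7.2 mOsm/kg

7.2 mOsm/kg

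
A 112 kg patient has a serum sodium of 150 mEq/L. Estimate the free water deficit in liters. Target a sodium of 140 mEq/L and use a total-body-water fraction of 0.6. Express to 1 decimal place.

4.8 L

TBW = 0.6 · 112 = 67.2 L
Free water deficit = TBW · (Na/140 − 1)
= 67.2 · (150/140 − 1)
= 67.2 · 0.0714
= 4.8 L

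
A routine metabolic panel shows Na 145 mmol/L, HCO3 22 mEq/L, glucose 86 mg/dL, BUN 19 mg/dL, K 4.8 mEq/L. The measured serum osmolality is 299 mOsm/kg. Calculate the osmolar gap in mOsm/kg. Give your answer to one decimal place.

-2.6 mOsm/kg

Calculated osmolality = 2·Na + glucose/18 + BUN/2.8
= 2·145 + 86/18 + 19/2.8
= 290 + 4.78 + 6.79
= 301.57 mOsm/kg ≈ 301.6 mOsm/kg
Osmolar gap = measured − calculated = 299 − 301.6 = -2.6 mOsm/kg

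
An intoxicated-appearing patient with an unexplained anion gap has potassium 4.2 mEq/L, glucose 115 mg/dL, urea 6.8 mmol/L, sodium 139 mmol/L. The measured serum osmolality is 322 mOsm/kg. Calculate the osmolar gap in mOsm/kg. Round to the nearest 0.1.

30.8 mOsm/kg

Calculated osmolality = 2·Na + glucose/18 + urea
= 2·139 + 115/18 + 6.8
= 278 + 6.39 + 6.80
= 291.19 mOsm/kg ≈ 291.2 mOsm/kg
Osmolar gap = measured − calculated = 322 − 291.2 = 30.8 mOsm/kg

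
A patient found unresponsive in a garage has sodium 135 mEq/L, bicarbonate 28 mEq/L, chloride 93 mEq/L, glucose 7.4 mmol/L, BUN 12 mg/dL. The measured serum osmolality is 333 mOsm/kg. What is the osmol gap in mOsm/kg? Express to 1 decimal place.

51.3 mOsm/kg

Calculated osmolality = 2·Na + glucose + BUN/2.8
= 2·135 + 7.4 + 12/2.8
= 270 + 7.40 + 4.29
= 281.69 mOsm/kg ≈ 281.7 mOsm/kg
Osmolar gap = measured − calculated = 333 − 281.7 = 51.3 mOsm/kg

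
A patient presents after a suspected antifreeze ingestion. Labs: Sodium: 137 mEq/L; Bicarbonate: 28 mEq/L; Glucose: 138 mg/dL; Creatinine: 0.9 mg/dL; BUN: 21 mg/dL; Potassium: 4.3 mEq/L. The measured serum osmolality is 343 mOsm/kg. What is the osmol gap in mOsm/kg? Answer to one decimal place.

53.8 mOsm/kg

Calculated osmolality = 2·Na + glucose/18 + BUN/2.8
= 2·137 + 138/18 + 21/2.8
= 274 + 7.67 + 7.50
= 289.17 mOsm/kg ≈ 289.2 mOsm/kg
Osmolar gap = measured − calculated = 343 − 289.2 = 53.8 mOsm/kg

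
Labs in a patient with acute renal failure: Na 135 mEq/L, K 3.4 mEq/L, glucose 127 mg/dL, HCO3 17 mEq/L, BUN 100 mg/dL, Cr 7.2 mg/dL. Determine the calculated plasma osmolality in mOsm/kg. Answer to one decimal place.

Calculated osmolality = 2·Na + glucose/18 + BUN/2.8
= 2·135 + 127/18 + 100/2.8
= 270 + 7.06 + 35.71
= 312.77 mOsm/kg

312.8 mOsm/kg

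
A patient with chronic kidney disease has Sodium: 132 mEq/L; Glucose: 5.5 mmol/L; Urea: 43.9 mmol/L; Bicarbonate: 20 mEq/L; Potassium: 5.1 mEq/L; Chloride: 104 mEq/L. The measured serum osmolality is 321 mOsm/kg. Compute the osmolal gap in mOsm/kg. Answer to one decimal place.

7.6 mOsm/kg

Calculated osmolality = 2·Na + glucose + urea
= 2·132 + 5.5 + 43.9
= 264 + 5.50 + 43.90
= 313.4 mOsm/kg ≈ 313.4 mOsm/kg
Osmolar gap = measured − calculated = 321 − 313.4 = 7.6 mOsm/kg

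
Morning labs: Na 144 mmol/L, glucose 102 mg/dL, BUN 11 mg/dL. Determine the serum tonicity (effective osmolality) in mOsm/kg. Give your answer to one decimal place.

Effective osmolality excludes urea (freely permeant across cell membranes):
2·Na + glucose/18
= 2·144 + 102/18
= 288 + 5.67
= 293.67 mOsm/kg

293.7 mOsm/kg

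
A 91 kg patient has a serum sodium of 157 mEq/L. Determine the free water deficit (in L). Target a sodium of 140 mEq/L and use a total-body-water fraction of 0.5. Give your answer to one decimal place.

5.5 L

TBW = 0.5 · 91 = 45.5 L
Free water deficit = TBW · (Na/140 − 1)
= 45.5 · (157/140 − 1)
= 45.5 · 0.1214
= 5.52 L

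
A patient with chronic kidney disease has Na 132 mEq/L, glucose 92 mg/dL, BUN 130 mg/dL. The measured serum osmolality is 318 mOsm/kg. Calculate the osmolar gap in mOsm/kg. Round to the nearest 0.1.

2.5 mOsm/kg

Calculated osmolality = 2·Na + glucose/18 + BUN/2.8
= 2·132 + 92/18 + 130/2.8
= 264 + 5.11 + 46.43
= 315.54 mOsm/kg ≈ 315.5 mOsm/kg
Osmolar gap = measured − calculated = 318 − 315.5 = 2.5 mOsm/kg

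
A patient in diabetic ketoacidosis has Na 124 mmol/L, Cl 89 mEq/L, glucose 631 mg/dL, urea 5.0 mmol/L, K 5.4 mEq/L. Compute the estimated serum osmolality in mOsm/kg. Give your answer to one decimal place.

Calculated osmolality = 2·Na + glucose/18 + urea
= 2·124 + 631/18 + 5
= 248 + 35.06 + 5
= 288.06 mOsm/kg

288.1 mOsm/kg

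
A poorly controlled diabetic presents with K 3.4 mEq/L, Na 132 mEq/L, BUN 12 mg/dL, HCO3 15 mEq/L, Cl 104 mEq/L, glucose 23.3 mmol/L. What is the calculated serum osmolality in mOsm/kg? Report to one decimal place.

Calculated osmolality = 2·Na + glucose + BUN/2.8
= 2·132 + 23.3 + 12/2.8
= 264 + 23.30 + 4.29
= 291.59 mOsm/kg

291.6 mOsm/kg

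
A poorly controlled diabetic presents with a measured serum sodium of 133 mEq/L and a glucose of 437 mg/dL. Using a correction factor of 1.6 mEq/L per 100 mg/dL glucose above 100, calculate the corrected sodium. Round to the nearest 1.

Corrected Na = measured Na + 1.6 · (glucose − 100)/100
= 133 + 1.6 · (437 − 100)/100
= 133 + 5.4
= 138.4 mEq/L

138 mEq/L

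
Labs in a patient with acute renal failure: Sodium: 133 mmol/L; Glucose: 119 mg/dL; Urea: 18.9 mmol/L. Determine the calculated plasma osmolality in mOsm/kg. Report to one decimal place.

Calculated osmolality = 2·Na + glucose/18 + urea
= 2·133 + 119/18 + 18.9
= 266 + 6.61 + 18.90
= 291.51 mOsm/kg

291.5 mOsm/kg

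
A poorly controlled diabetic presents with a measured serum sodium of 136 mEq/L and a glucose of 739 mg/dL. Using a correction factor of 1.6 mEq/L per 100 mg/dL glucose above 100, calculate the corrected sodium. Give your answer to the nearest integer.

146 mEq/L

Corrected Na = measured Na + 1.6 · (glucose − 100)/100
= 136 + 1.6 · (739 − 100)/100
= 136 + 10.2
= 146.2 mEq/L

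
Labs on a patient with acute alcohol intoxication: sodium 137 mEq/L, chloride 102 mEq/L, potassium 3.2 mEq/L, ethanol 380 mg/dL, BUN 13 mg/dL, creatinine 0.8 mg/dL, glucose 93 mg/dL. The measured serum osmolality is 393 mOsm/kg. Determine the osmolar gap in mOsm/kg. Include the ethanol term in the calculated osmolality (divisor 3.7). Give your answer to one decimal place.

6.5 mOsm/kg

Calculated osmolality = 2·Na + glucose/18 + BUN/2.8 + ethanol/3.7
= 2·137 + 93/18 + 13/2.8 + 380/3.7
= 274 + 5.17 + 4.64 + 102.70
= 386.51 mOsm/kg ≈ 386.5 mOsm/kg
Osmolar gap = measured − calculated = 393 − 386.5 = 6.5 mOsm/kg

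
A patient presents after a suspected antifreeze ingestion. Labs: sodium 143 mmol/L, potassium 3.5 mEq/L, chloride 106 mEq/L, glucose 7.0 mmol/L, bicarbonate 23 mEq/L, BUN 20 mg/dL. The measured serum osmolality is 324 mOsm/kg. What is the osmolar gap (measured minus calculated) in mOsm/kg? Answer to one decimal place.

23.9 mOsm/kg

Calculated osmolality = 2·Na + glucose + BUN/2.8
= 2·143 + 7 + 20/2.8
= 286 + 7 + 7.14
= 300.14 mOsm/kg ≈ 300.1 mOsm/kg
Osmolar gap = measured − calculated = 324 − 300.1 = 23.9 mOsm/kg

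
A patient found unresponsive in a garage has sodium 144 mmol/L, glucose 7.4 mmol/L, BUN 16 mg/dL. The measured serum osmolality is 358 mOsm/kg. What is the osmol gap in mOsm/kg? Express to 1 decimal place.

56.9 mOsm/kg

Calculated osmolality = 2·Na + glucose + BUN/2.8
= 2·144 + 7.4 + 16/2.8
= 288 + 7.40 + 5.71
= 301.11 mOsm/kg ≈ 301.1 mOsm/kg
Osmolar gap = measured − calculated = 358 − 301.1 = 56.9 mOsm/kg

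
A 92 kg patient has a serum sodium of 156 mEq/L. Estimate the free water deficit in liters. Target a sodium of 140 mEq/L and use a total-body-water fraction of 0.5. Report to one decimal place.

5.3 L

TBW = 0.5 · 92 = 46 L
Free water deficit = TBW · (Na/140 − 1)
= 46 · (156/140 − 1)
= 46 · 0.1143
= 5.26 L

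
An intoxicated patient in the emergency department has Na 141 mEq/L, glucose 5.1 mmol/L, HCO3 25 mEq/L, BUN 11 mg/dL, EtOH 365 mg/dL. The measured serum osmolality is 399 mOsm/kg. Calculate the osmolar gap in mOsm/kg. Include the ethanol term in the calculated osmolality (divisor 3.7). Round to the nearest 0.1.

Calculated osmolality = 2·Na + glucose + BUN/2.8 + ethanol/3.7
= 2·141 + 5.1 + 11/2.8 + 365/3.7
= 282 + 5.10 + 3.93 + 98.65
= 389.68 mOsm/kg ≈ 389.7 mOsm/kg
Osmolar gap = measured − calculated = 399 − 389.7 = 9.3 mOsm/kg

9.3 mOsm/kg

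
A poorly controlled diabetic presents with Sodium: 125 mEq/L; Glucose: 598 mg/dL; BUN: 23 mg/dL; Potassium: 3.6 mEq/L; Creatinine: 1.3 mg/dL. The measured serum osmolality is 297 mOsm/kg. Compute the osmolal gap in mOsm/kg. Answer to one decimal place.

5.6 mOsm/kg

Calculated osmolality = 2·Na + glucose/18 + BUN/2.8
= 2·125 + 598/18 + 23/2.8
= 250 + 33.22 + 8.21
= 291.43 mOsm/kg ≈ 291.4 mOsm/kg
Osmolar gap = measured − calculated = 297 − 291.4 = 5.6 mOsm/kg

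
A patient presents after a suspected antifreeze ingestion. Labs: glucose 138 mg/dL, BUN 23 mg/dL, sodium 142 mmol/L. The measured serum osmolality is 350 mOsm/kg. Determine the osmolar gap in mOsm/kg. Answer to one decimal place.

Calculated osmolality = 2·Na + glucose/18 + BUN/2.8
= 2·142 + 138/18 + 23/2.8
= 284 + 7.67 + 8.21
= 299.88 mOsm/kg ≈ 299.9 mOsm/kg
Osmolar gap = measured − calculated = 350 − 299.9 = 50.1 mOsm/kg

50.1 mOsm/kg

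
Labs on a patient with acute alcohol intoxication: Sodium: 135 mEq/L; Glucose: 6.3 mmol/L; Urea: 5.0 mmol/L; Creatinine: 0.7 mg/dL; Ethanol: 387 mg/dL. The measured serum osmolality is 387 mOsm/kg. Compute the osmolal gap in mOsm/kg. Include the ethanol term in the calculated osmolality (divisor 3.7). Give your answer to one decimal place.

1.1 mOsm/kg

Calculated osmolality = 2·Na + glucose + urea + ethanol/3.7
= 2·135 + 6.3 + 5 + 387/3.7
= 270 + 6.30 + 5 + 104.59
= 385.89 mOsm/kg ≈ 385.9 mOsm/kg
Osmolar gap = measured − calculated = 387 − 385.9 = 1.1 mOsm/kg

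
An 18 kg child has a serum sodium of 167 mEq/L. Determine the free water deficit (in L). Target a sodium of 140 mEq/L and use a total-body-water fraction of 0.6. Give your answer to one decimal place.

2.1 L

TBW = 0.6 · 18 = 10.8 L
Free water deficit = TBW · (Na/140 − 1)
= 10.8 · (167/140 − 1)
= 10.8 · 0.1929
= 2.08 L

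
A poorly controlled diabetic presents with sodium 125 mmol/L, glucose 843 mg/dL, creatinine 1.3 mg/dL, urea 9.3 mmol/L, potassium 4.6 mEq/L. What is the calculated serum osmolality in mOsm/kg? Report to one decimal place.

Calculated osmolality = 2·Na + glucose/18 + urea
= 2·125 + 843/18 + 9.3
= 250 + 46.83 + 9.30
= 306.13 mOsm/kg

306.1 mOsm/kg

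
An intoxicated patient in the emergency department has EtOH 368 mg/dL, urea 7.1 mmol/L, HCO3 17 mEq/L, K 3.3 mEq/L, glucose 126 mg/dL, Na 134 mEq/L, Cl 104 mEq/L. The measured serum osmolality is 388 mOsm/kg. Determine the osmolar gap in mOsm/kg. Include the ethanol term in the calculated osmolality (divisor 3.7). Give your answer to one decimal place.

Calculated osmolality = 2·Na + glucose/18 + urea + ethanol/3.7
= 2·134 + 126/18 + 7.1 + 368/3.7
= 268 + 7 + 7.10 + 99.46
= 381.56 mOsm/kg ≈ 381.6 mOsm/kg
Osmolar gap = measured − calculated = 388 − 381.6 = 6.4 mOsm/kg

6.4 mOsm/kg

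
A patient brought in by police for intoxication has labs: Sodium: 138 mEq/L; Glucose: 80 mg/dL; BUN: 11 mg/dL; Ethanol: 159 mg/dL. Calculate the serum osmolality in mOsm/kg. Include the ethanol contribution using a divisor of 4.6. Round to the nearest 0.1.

Calculated osmolality = 2·Na + glucose/18 + BUN/2.8 + ethanol/4.6
= 2·138 + 80/18 + 11/2.8 + 159/4.6
= 276 + 4.44 + 3.93 + 34.57
= 318.94 mOsm/kg

318.9 mOsm/kg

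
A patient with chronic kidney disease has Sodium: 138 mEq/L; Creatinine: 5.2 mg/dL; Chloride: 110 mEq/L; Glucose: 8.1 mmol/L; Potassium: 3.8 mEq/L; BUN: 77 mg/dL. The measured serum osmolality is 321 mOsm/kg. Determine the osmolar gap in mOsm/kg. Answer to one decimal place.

Calculated osmolality = 2·Na + glucose + BUN/2.8
= 2·138 + 8.1 + 77/2.8
= 276 + 8.10 + 27.50
= 311.6 mOsm/kg ≈ 311.6 mOsm/kg
Osmolar gap = measured − calculated = 321 − 311.6 = 9.4 mOsm/kg

9.4 mOsm/kg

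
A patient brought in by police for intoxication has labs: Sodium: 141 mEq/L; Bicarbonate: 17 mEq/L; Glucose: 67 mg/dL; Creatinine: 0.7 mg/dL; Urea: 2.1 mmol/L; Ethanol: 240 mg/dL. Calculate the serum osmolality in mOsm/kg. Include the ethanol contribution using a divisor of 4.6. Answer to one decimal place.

340.0 mOsm/kg

Calculated osmolality = 2·Na + glucose/18 + urea + ethanol/4.6
= 2·141 + 67/18 + 2.1 + 240/4.6
= 282 + 3.72 + 2.10 + 52.17
= 339.99 mOsm/kg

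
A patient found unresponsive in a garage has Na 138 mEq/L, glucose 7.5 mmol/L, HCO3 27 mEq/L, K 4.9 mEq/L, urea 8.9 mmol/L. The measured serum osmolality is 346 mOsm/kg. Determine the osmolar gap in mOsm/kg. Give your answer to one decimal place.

53.6 mOsm/kg

Calculated osmolality = 2·Na + glucose + urea
= 2·138 + 7.5 + 8.9
= 276 + 7.50 + 8.90
= 292.4 mOsm/kg ≈ 292.4 mOsm/kg
Osmolar gap = measured − calculated = 346 − 292.4 = 53.6 mOsm/kg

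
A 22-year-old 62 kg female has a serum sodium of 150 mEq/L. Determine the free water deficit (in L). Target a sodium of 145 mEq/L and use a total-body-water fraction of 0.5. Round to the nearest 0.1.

1.1 L

TBW = 0.5 · 62 = 31 L
Free water deficit = TBW · (Na/145 − 1)
= 31 · (150/145 − 1)
= 31 · 0.0345
= 1.07 L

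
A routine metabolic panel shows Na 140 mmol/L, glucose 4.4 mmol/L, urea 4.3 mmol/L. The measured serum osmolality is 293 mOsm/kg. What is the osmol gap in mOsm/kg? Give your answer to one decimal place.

Calculated osmolality = 2·Na + glucose + urea
= 2·140 + 4.4 + 4.3
= 280 + 4.40 + 4.30
= 288.7 mOsm/kg ≈ 288.7 mOsm/kg
Osmolar gap = measured − calculated = 293 − 288.7 = 4.3 mOsm/kg

4.3 mOsm/kg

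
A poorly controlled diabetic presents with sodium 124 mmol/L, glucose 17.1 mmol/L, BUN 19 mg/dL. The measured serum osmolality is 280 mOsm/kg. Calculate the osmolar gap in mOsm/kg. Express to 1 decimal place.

Calculated osmolality = 2·Na + glucose + BUN/2.8
= 2·124 + 17.1 + 19/2.8
= 248 + 17.10 + 6.79
= 271.89 mOsm/kg ≈ 271.9 mOsm/kg
Osmolar gap = measured − calculated = 280 − 271.9 = 8.1 mOsm/kg

8.1 mOsm/kg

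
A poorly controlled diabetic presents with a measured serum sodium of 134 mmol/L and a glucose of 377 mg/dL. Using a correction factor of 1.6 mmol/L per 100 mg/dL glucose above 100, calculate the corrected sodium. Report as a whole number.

Corrected Na = measured Na + 1.6 · (glucose − 100)/100
= 134 + 1.6 · (377 − 100)/100
= 134 + 4.4
= 138.4 mmol/L

138 mmol/L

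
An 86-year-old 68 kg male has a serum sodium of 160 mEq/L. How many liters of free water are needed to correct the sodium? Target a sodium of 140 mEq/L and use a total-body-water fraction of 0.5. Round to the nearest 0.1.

4.9 L

TBW = 0.5 · 68 = 34 L
Free water deficit = TBW · (Na/140 − 1)
= 34 · (160/140 − 1)
= 34 · 0.1429
= 4.86 L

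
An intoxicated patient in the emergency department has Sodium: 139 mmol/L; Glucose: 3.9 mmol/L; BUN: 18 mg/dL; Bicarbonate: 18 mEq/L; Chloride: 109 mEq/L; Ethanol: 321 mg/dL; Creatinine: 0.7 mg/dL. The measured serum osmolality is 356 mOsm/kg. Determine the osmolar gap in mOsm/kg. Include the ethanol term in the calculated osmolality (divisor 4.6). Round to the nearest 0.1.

Calculated osmolality = 2·Na + glucose + BUN/2.8 + ethanol/4.6
= 2·139 + 3.9 + 18/2.8 + 321/4.6
= 278 + 3.90 + 6.43 + 69.78
= 358.11 mOsm/kg ≈ 358.1 mOsm/kg
Osmolar gap = measured − calculated = 356 − 358.1 = -2.1 mOsm/kg

-2.1 mOsm/kg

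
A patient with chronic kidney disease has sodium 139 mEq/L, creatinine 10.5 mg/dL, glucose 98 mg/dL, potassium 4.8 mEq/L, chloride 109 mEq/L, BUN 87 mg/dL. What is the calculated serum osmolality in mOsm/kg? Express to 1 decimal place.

314.5 mOsm/kg

Calculated osmolality = 2·Na + glucose/18 + BUN/2.8
= 2·139 + 98/18 + 87/2.8
= 278 + 5.44 + 31.07
= 314.51 mOsm/kg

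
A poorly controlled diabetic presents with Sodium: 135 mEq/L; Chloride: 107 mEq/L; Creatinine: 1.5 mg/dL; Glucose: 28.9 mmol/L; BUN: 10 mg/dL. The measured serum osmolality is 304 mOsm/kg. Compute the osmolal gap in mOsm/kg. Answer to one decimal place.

1.5 mOsm/kg

Calculated osmolality = 2·Na + glucose + BUN/2.8
= 2·135 + 28.9 + 10/2.8
= 270 + 28.90 + 3.57
= 302.47 mOsm/kg ≈ 302.5 mOsm/kg
Osmolar gap = measured − calculated = 304 − 302.5 = 1.5 mOsm/kg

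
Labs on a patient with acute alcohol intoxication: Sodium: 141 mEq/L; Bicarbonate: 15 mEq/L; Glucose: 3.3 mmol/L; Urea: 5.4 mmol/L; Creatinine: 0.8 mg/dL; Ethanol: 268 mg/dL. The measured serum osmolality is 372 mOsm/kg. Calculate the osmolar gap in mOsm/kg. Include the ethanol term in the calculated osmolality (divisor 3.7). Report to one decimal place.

8.9 mOsm/kg

Calculated osmolality = 2·Na + glucose + urea + ethanol/3.7
= 2·141 + 3.3 + 5.4 + 268/3.7
= 282 + 3.30 + 5.40 + 72.43
= 363.13 mOsm/kg ≈ 363.1 mOsm/kg
Osmolar gap = measured − calculated = 372 − 363.1 = 8.9 mOsm/kg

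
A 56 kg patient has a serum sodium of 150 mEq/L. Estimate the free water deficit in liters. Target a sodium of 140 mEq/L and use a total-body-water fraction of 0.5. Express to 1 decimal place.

TBW = 0.5 · 56 = 28 L
Free water deficit = TBW · (Na/140 − 1)
= 28 · (150/140 − 1)
= 28 · 0.0714
= 2 L

2.0 L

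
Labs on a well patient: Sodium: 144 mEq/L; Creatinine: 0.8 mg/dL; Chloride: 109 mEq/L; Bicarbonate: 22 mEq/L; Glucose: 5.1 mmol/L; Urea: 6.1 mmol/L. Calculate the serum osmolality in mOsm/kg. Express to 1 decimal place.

299.2 mOsm/kg

Calculated osmolality = 2·Na + glucose + urea
= 2·144 + 5.1 + 6.1
= 288 + 5.10 + 6.10
= 299.2 mOsm/kg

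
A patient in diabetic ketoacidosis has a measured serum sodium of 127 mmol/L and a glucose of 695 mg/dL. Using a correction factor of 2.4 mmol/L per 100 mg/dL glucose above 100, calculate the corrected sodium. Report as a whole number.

141 mmol/L

Corrected Na = measured Na + 2.4 · (glucose − 100)/100
= 127 + 2.4 · (695 − 100)/100
= 127 + 14.3
= 141.3 mmol/L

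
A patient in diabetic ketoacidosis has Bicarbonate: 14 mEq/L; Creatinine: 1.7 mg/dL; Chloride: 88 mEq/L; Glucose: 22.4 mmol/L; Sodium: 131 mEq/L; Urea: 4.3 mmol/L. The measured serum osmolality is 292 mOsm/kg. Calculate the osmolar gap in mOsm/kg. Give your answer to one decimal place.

3.3 mOsm/kg

Calculated osmolality = 2·Na + glucose + urea
= 2·131 + 22.4 + 4.3
= 262 + 22.40 + 4.30
= 288.7 mOsm/kg ≈ 288.7 mOsm/kg
Osmolar gap = measured − calculated = 292 − 288.7 = 3.3 mOsm/kg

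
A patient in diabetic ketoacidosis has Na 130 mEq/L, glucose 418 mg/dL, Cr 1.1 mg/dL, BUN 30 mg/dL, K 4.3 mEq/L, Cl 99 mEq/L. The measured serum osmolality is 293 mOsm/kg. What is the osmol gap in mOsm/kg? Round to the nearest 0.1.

-0.9 mOsm/kg

Calculated osmolality = 2·Na + glucose/18 + BUN/2.8
= 2·130 + 418/18 + 30/2.8
= 260 + 23.22 + 10.71
= 293.93 mOsm/kg ≈ 293.9 mOsm/kg
Osmolar gap = measured − calculated = 293 − 293.9 = -0.9 mOsm/kg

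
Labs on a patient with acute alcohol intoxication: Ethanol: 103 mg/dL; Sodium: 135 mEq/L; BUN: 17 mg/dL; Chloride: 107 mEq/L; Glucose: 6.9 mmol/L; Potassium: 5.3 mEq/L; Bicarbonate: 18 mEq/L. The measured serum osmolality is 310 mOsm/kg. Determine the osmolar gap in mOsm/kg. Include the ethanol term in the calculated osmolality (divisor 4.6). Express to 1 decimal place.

Calculated osmolality = 2·Na + glucose + BUN/2.8 + ethanol/4.6
= 2·135 + 6.9 + 17/2.8 + 103/4.6
= 270 + 6.90 + 6.07 + 22.39
= 305.36 mOsm/kg ≈ 305.4 mOsm/kg
Osmolar gap = measured − calculated = 310 − 305.4 = 4.6 mOsm/kg

4.6 mOsm/kg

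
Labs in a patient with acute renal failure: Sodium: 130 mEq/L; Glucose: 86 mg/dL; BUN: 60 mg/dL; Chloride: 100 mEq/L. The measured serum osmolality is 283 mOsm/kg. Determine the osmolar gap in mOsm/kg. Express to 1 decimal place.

-3.2 mOsm/kg

Calculated osmolality = 2·Na + glucose/18 + BUN/2.8
= 2·130 + 86/18 + 60/2.8
= 260 + 4.78 + 21.43
= 286.21 mOsm/kg ≈ 286.2 mOsm/kg
Osmolar gap = measured − calculated = 283 − 286.2 = -3.2 mOsm/kg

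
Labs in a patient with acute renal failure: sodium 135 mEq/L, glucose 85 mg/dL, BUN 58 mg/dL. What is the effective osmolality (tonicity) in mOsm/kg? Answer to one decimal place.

274.7 mOsm/kg

Effective osmolality excludes urea (freely permeant across cell membranes):
2·Na + glucose/18
= 2·135 + 85/18
= 270 + 4.72
= 274.72 mOsm/kg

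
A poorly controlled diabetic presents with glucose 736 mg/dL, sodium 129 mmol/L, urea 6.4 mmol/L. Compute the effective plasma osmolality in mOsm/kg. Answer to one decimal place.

298.9 mOsm/kg

Effective osmolality excludes urea (freely permeant across cell membranes):
2·Na + glucose/18
= 2·129 + 736/18
= 258 + 40.89
= 298.89 mOsm/kg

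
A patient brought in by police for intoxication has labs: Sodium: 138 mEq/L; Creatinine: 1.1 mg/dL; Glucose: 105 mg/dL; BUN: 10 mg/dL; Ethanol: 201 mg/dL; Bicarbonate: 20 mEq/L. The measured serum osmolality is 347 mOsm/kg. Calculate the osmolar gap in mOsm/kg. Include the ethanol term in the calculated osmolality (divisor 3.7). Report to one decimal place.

Calculated osmolality = 2·Na + glucose/18 + BUN/2.8 + ethanol/3.7
= 2·138 + 105/18 + 10/2.8 + 201/3.7
= 276 + 5.83 + 3.57 + 54.32
= 339.72 mOsm/kg ≈ 339.7 mOsm/kg
Osmolar gap = measured − calculated = 347 − 339.7 = 7.3 mOsm/kg

7.3 mOsm/kg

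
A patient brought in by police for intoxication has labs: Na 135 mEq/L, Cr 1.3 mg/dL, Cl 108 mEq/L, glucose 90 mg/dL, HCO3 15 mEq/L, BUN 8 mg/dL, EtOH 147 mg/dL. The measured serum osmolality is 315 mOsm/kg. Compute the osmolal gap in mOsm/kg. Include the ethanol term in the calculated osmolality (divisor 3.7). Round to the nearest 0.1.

-2.6 mOsm/kg

Calculated osmolality = 2·Na + glucose/18 + BUN/2.8 + ethanol/3.7
= 2·135 + 90/18 + 8/2.8 + 147/3.7
= 270 + 5 + 2.86 + 39.73
= 317.59 mOsm/kg ≈ 317.6 mOsm/kg
Osmolar gap = measured − calculated = 315 − 317.6 = -2.6 mOsm/kg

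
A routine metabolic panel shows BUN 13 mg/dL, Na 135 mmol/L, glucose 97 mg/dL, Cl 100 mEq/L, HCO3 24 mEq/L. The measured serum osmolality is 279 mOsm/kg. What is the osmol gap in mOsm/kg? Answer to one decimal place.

-1.0 mOsm/kg

Calculated osmolality = 2·Na + glucose/18 + BUN/2.8
= 2·135 + 97/18 + 13/2.8
= 270 + 5.39 + 4.64
= 280.03 mOsm/kg ≈ 280.0 mOsm/kg
Osmolar gap = measured − calculated = 279 − 280.0 = -1.0 mOsm/kg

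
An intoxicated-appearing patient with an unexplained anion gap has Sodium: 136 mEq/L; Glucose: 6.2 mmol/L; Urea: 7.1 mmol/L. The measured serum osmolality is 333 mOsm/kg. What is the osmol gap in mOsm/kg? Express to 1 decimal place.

47.7 mOsm/kg

Calculated osmolality = 2·Na + glucose + urea
= 2·136 + 6.2 + 7.1
= 272 + 6.20 + 7.10
= 285.3 mOsm/kg ≈ 285.3 mOsm/kg
Osmolar gap = measured − calculated = 333 − 285.3 = 47.7 mOsm/kg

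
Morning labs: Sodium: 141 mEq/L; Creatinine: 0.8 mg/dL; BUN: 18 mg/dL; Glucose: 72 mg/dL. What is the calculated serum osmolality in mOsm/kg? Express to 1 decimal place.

292.4 mOsm/kg

Calculated osmolality = 2·Na + glucose/18 + BUN/2.8
= 2·141 + 72/18 + 18/2.8
= 282 + 4 + 6.43
= 292.43 mOsm/kg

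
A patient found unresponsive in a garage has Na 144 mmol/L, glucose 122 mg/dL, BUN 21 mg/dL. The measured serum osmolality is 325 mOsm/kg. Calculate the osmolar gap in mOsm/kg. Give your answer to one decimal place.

Calculated osmolality = 2·Na + glucose/18 + BUN/2.8
= 2·144 + 122/18 + 21/2.8
= 288 + 6.78 + 7.50
= 302.28 mOsm/kg ≈ 302.3 mOsm/kg
Osmolar gap = measured − calculated = 325 − 302.3 = 22.7 mOsm/kg

22.7 mOsm/kg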